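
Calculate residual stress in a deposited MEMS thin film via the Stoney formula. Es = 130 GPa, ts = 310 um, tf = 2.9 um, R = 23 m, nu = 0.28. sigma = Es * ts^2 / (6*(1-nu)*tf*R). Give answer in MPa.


Step 1: Compute numerator: Es * ts^2 = 130 * 310^2 = 12493000 (GPa*um^2)
Step 2: Compute denominator (R in um): 6*(1-nu)*tf*R = 6*0.72*2.9*23e6 = 288144000.0 (um^2)
Step 3: sigma (GPa) = 12493000 / 288144000.0 = 4.3357e-02 GPa
Step 4: Convert to MPa (x1000): sigma = 43.4 MPa


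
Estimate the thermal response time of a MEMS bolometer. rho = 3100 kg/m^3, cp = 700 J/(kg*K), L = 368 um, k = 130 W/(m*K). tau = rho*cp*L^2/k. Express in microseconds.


Step 1: Convert L to m: L = 368e-6 m
Step 2: L^2 = (368e-6)^2 = 1.35424e-07 m^2
Step 3: tau = 3100 * 700 * 1.35424e-07 / 130 = 2.26053908e-03 s
Step 4: Convert to microseconds (multiply by 1e6).
tau = 2260.539 us


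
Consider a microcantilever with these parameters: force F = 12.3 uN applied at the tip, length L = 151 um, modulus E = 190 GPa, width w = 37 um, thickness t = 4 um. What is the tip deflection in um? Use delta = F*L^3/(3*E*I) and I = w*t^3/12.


Step 1: Calculate the second moment of area.
I = w * t^3 / 12 = 37 * 4^3 / 12 = 197.3333 um^4
Step 2: Convert E to consistent units (1 GPa = 1000 uN/um^2).
E = 190 GPa = 190000 uN/um^2
Step 3: Calculate tip deflection.
delta = F * L^3 / (3 * E * I)
delta = 12.3 * 151^3 / (3 * 190000 * 197.3333)
delta = 0.3765 um


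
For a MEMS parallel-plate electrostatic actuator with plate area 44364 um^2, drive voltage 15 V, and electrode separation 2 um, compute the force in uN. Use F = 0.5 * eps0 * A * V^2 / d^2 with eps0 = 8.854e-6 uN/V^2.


Step 1: Identify parameters.
eps0 = 8.854e-6 uN/V^2, A = 44364 um^2, V = 15 V, d = 2 um
Step 2: Compute V^2 = 15^2 = 225
Step 3: Compute d^2 = 2^2 = 4
Step 4: F = 0.5 * 8.854e-6 * 44364 * 225 / 4
F = 11.047 uN


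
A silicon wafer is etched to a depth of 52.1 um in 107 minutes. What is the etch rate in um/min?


Step 1: Etch rate = depth / time
Step 2: rate = 52.1 / 107
rate = 0.487 um/min


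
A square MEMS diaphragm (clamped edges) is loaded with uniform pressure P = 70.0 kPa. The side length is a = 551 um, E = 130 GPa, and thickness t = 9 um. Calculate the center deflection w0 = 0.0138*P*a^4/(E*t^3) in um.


Step 1: Convert pressure to compatible units (E is in GPa, so P in GPa).
P = 70.0 kPa = 70.0e-6 GPa
Step 2: Compute numerator: 0.0138 * P * a^4.
a^4 = 551^4 = 92173567201
numerator = 0.0138 * 70.0e-6 * 92173567201 = 8.90397e+04
Step 3: Compute denominator: E * t^3 = 130 * 9^3 = 94770
Step 4: w0 = numerator / denominator = 8.90397e+04 / 94770 = 0.9395 um


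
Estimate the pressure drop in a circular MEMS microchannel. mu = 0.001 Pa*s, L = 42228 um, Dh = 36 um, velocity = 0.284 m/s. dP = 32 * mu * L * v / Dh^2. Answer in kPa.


Step 1: Convert to SI: L = 42228e-6 m, Dh = 36e-6 m
Step 2: dP = 32 * 0.001 * 42228e-6 * 0.284 / (36e-6)^2
Step 3: dP = 296117.33 Pa
Step 4: Convert to kPa: dP = 296.12 kPa


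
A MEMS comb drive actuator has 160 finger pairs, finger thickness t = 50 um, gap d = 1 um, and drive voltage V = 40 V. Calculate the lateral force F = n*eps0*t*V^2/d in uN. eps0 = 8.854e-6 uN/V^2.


Step 1: Parameters: n=160, eps0=8.854e-6 uN/V^2, t=50 um, V=40 V, d=1 um
Step 2: V^2 = 1600
Step 3: F = 160 * 8.854e-6 * 50 * 1600 / 1
F = 113.331 uN


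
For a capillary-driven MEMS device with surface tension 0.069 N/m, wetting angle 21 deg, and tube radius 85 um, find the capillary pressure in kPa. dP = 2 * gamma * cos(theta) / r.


Step 1: cos(21 deg) = 0.9336
Step 2: Convert r to m: r = 85e-6 m
Step 3: dP = 2 * 0.069 * 0.9336 / 85e-6 = 1515.7 Pa
Step 4: Convert Pa to kPa (divide by 1000).
dP = 1.52 kPa


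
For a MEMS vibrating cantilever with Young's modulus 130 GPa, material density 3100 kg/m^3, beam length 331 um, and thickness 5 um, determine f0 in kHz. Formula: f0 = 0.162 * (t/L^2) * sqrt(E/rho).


Step 1: Convert units to SI.
t_SI = 5e-6 m, L_SI = 331e-6 m
Step 2: Calculate sqrt(E/rho).
sqrt(130e9 / 3100) = 6475.76 m/s
Step 3: Compute f0.
f0 = 0.162 * 5e-6 / (331e-6)^2 * 6475.76 = 47876.2 Hz = 47.88 kHz


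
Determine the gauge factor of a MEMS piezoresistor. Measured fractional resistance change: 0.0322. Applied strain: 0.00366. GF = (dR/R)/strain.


Step 1: Identify values.
dR/R = 0.0322, strain = 0.00366
Step 2: GF = (dR/R) / strain = 0.0322 / 0.00366
GF = 8.8


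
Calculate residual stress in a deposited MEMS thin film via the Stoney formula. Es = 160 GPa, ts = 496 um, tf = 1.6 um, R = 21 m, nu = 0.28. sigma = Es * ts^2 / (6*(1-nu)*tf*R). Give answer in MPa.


Step 1: Compute numerator: Es * ts^2 = 160 * 496^2 = 39362560 (GPa*um^2)
Step 2: Compute denominator (R in um): 6*(1-nu)*tf*R = 6*0.72*1.6*21e6 = 145152000.0 (um^2)
Step 3: sigma (GPa) = 39362560 / 145152000.0 = 2.71182e-01 GPa
Step 4: Convert to MPa (x1000): sigma = 271.2 MPa


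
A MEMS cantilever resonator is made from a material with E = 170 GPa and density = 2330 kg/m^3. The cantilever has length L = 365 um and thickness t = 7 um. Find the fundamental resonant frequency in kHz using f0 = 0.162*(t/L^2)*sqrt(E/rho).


Step 1: Convert units to SI.
t_SI = 7e-6 m, L_SI = 365e-6 m
Step 2: Calculate sqrt(E/rho).
sqrt(170e9 / 2330) = 8541.74 m/s
Step 3: Compute f0.
f0 = 0.162 * 7e-6 / (365e-6)^2 * 8541.74 = 72706.6 Hz = 72.71 kHz


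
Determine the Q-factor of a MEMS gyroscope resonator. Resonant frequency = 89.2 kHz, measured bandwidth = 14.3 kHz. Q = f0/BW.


Step 1: Q = f0 / bandwidth
Step 2: Q = 89.2 / 14.3
Q = 6.2


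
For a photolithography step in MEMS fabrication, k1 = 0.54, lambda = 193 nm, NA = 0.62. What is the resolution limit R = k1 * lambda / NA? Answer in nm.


Step 1: Identify values: k1 = 0.54, lambda = 193 nm, NA = 0.62
Step 2: R = k1 * lambda / NA
R = 0.54 * 193 / 0.62
R = 168.1 nm


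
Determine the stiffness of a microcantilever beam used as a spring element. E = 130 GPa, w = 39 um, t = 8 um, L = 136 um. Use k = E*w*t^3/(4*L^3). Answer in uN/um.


Step 1: Convert E to consistent units (1 GPa = 1000 uN/um^2).
E = 130 GPa = 130000 uN/um^2
Step 2: Compute t^3 = 8^3 = 512
Step 3: Compute L^3 = 136^3 = 2515456
Step 4: k = 130000 * 39 * 512 / (4 * 2515456)
k = 257.989 uN/um


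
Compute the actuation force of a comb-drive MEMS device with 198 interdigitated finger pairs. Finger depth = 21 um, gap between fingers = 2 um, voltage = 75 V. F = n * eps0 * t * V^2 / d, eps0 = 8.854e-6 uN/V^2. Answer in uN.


Step 1: Parameters: n=198, eps0=8.854e-6 uN/V^2, t=21 um, V=75 V, d=2 um
Step 2: V^2 = 5625
Step 3: F = 198 * 8.854e-6 * 21 * 5625 / 2
F = 103.542 uN


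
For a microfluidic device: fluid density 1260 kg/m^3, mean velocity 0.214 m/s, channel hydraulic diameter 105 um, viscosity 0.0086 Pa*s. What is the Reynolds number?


Step 1: Convert Dh to meters: Dh = 105e-6 m
Step 2: Re = rho * v * Dh / mu
Re = 1260 * 0.214 * 105e-6 / 0.0086
Re = 3.292


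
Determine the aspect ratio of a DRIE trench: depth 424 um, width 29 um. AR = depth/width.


Step 1: AR = depth / width
Step 2: AR = 424 / 29
AR = 14.6


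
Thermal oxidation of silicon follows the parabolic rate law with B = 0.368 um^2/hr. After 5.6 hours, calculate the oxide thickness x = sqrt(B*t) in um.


Step 1: Compute B*t = 0.368 * 5.6 = 2.0608
Step 2: x = sqrt(2.0608)
x = 1.436 um


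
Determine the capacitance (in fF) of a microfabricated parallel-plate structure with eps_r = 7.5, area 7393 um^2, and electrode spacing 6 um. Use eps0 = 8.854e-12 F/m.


Step 1: Convert area to m^2: A = 7393e-12 m^2
Step 2: Convert gap to m: d = 6e-6 m
Step 3: C = eps0 * eps_r * A / d
C = 8.854e-12 * 7.5 * 7393e-12 / 6e-6
Step 4: Convert to fF (multiply by 1e15).
C = 81.82 fF


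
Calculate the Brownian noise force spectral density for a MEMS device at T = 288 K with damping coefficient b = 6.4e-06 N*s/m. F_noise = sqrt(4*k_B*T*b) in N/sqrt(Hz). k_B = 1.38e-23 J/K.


Step 1: Compute 4 * k_B * T * b
= 4 * 1.38e-23 * 288 * 6.4e-06
= 1.0174e-25 N^2/Hz
Step 2: F_noise = sqrt(1.0174e-25)
F_noise = 3.19e-13 N/sqrt(Hz)


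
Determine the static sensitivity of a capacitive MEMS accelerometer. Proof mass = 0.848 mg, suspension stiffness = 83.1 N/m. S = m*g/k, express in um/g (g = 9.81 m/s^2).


Step 1: Convert mass: m = 0.848 mg = 8.48e-07 kg
Step 2: S = m * g / k = 8.48e-07 * 9.81 / 83.1
Step 3: S = 1.00e-07 m/g
Step 4: Convert to um/g: S = 0.1 um/g


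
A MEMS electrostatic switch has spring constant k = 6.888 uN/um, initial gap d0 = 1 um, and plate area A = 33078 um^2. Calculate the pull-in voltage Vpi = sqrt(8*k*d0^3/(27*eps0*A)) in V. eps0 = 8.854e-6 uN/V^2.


Step 1: Compute numerator: 8 * k * d0^3 = 8 * 6.888 * 1^3 = 55.104
Step 2: Compute denominator: 27 * eps0 * A = 27 * 8.854e-6 * 33078 = 7.907561
Step 3: Vpi = sqrt(55.104 / 7.907561)
Vpi = 2.64 V


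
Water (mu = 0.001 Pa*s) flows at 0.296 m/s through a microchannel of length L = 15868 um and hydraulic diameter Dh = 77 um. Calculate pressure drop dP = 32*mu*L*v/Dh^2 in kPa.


Step 1: Convert to SI: L = 15868e-6 m, Dh = 77e-6 m
Step 2: dP = 32 * 0.001 * 15868e-6 * 0.296 / (77e-6)^2
Step 3: dP = 25350.26 Pa
Step 4: Convert to kPa: dP = 25.35 kPa


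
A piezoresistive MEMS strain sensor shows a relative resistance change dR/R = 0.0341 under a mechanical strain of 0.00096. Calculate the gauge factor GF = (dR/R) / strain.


Step 1: Identify values.
dR/R = 0.0341, strain = 0.00096
Step 2: GF = (dR/R) / strain = 0.0341 / 0.00096
GF = 35.5


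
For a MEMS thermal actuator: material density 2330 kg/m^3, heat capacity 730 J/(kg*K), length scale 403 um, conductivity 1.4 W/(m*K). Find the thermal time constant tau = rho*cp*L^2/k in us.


Step 1: Convert L to m: L = 403e-6 m
Step 2: L^2 = (403e-6)^2 = 1.62409e-07 m^2
Step 3: tau = 2330 * 730 * 1.62409e-07 / 1.4 = 1.9731533436e-01 s
Step 4: Convert to microseconds (multiply by 1e6).
tau = 197315.334 us


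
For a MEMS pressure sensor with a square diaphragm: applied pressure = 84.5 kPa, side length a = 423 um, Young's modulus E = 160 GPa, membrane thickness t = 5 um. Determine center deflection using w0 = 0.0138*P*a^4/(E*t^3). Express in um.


Step 1: Convert pressure to compatible units (E is in GPa, so P in GPa).
P = 84.5 kPa = 84.5e-6 GPa
Step 2: Compute numerator: 0.0138 * P * a^4.
a^4 = 423^4 = 32015587041
numerator = 0.0138 * 84.5e-6 * 32015587041 = 3.733338e+04
Step 3: Compute denominator: E * t^3 = 160 * 5^3 = 20000
Step 4: w0 = numerator / denominator = 3.733338e+04 / 20000 = 1.8667 um


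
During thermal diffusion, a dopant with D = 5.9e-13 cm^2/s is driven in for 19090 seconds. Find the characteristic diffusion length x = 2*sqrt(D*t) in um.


Step 1: Compute D*t = 5.9e-13 * 19090 = 1.12631e-08 cm^2
Step 2: sqrt(D*t) = 1.06128e-04 cm
Step 3: x = 2 * 1.06128e-04 cm = 2.12256e-04 cm
Step 4: Convert to um (1 cm = 1e4 um): x = 2.123 um


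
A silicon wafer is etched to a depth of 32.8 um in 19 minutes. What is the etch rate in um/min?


Step 1: Etch rate = depth / time
Step 2: rate = 32.8 / 19
rate = 1.726 um/min


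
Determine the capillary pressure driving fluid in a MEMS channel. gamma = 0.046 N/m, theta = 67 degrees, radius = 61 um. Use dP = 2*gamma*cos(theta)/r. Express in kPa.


Step 1: cos(67 deg) = 0.3907
Step 2: Convert r to m: r = 61e-6 m
Step 3: dP = 2 * 0.046 * 0.3907 / 61e-6 = 589.3 Pa
Step 4: Convert Pa to kPa (divide by 1000).
dP = 0.59 kPa


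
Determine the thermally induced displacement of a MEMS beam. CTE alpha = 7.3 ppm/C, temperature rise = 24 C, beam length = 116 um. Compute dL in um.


Step 1: Convert CTE: alpha = 7.3 ppm/C = 7.3e-6 /C
Step 2: dL = 7.3e-6 * 24 * 116
dL = 0.0203 um


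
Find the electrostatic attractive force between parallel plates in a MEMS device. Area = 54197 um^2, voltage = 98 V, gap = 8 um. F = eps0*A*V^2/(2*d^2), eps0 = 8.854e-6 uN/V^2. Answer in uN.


Step 1: Identify parameters.
eps0 = 8.854e-6 uN/V^2, A = 54197 um^2, V = 98 V, d = 8 um
Step 2: Compute V^2 = 98^2 = 9604
Step 3: Compute d^2 = 8^2 = 64
Step 4: F = 0.5 * 8.854e-6 * 54197 * 9604 / 64
F = 36.005 uN


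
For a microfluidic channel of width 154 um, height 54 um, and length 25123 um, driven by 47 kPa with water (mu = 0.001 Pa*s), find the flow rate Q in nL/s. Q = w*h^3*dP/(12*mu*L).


Step 1: Convert all dimensions to SI (meters).
w = 154e-6 m, h = 54e-6 m, L = 25123e-6 m, dP = 47e3 Pa
Step 2: Q = w * h^3 * dP / (12 * mu * L)
Q = 154e-6 * (54e-6)^3 * 47e3 / (12 * 0.001 * 25123e-6) = 3.78048147e-09 m^3/s
Step 3: Convert Q from m^3/s to nL/s (1 m^3 = 1e12 nL, so multiply by 1e12).
Q = 3780.481 nL/s


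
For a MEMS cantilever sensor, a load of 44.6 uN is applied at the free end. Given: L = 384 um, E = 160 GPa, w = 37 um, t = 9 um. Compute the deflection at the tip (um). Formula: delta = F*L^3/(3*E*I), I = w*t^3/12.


Step 1: Calculate the second moment of area.
I = w * t^3 / 12 = 37 * 9^3 / 12 = 2247.75 um^4
Step 2: Convert E to consistent units (1 GPa = 1000 uN/um^2).
E = 160 GPa = 160000 uN/um^2
Step 3: Calculate tip deflection.
delta = F * L^3 / (3 * E * I)
delta = 44.6 * 384^3 / (3 * 160000 * 2247.75)
delta = 2.3407 um


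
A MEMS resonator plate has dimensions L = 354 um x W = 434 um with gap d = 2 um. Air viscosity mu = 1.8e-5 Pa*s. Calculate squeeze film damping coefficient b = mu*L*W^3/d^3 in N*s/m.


Step 1: Convert to SI.
L = 354e-6 m, W = 434e-6 m, d = 2e-6 m
Step 2: W^3 = (434e-6)^3 = 8.17e-11 m^3
Step 3: d^3 = (2e-6)^3 = 8.00e-18 m^3
Step 4: b = 1.8e-5 * 354e-6 * 8.17e-11 / 8.00e-18
b = 6.51e-02 N*s/m


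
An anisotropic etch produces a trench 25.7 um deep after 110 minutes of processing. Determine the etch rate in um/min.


Step 1: Etch rate = depth / time
Step 2: rate = 25.7 / 110
rate = 0.234 um/min


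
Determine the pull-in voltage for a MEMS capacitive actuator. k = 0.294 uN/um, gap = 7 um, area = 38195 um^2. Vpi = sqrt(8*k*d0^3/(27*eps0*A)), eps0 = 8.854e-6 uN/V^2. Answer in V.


Step 1: Compute numerator: 8 * k * d0^3 = 8 * 0.294 * 7^3 = 806.736
Step 2: Compute denominator: 27 * eps0 * A = 27 * 8.854e-6 * 38195 = 9.13082
Step 3: Vpi = sqrt(806.736 / 9.13082)
Vpi = 9.4 V


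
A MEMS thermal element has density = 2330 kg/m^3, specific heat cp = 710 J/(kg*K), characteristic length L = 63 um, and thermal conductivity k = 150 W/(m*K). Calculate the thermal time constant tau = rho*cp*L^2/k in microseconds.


Step 1: Convert L to m: L = 63e-6 m
Step 2: L^2 = (63e-6)^2 = 3.969e-09 m^2
Step 3: tau = 2330 * 710 * 3.969e-09 / 150 = 4.377278e-05 s
Step 4: Convert to microseconds (multiply by 1e6).
tau = 43.773 us


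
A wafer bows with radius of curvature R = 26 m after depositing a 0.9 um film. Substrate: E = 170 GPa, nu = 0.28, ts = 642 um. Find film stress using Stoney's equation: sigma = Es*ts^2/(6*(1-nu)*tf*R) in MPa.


Step 1: Compute numerator: Es * ts^2 = 170 * 642^2 = 70067880 (GPa*um^2)
Step 2: Compute denominator (R in um): 6*(1-nu)*tf*R = 6*0.72*0.9*26e6 = 101088000.0 (um^2)
Step 3: sigma (GPa) = 70067880 / 101088000.0 = 6.93137e-01 GPa
Step 4: Convert to MPa (x1000): sigma = 693.1 MPa


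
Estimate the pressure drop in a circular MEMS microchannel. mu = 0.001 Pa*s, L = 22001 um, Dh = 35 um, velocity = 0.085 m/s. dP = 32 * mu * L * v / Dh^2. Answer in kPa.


Step 1: Convert to SI: L = 22001e-6 m, Dh = 35e-6 m
Step 2: dP = 32 * 0.001 * 22001e-6 * 0.085 / (35e-6)^2
Step 3: dP = 48851.20 Pa
Step 4: Convert to kPa: dP = 48.85 kPa


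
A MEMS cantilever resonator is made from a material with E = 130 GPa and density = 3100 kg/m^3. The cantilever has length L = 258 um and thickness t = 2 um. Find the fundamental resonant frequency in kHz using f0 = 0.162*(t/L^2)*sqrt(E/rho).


Step 1: Convert units to SI.
t_SI = 2e-6 m, L_SI = 258e-6 m
Step 2: Calculate sqrt(E/rho).
sqrt(130e9 / 3100) = 6475.76 m/s
Step 3: Compute f0.
f0 = 0.162 * 2e-6 / (258e-6)^2 * 6475.76 = 31520.7 Hz = 31.52 kHz


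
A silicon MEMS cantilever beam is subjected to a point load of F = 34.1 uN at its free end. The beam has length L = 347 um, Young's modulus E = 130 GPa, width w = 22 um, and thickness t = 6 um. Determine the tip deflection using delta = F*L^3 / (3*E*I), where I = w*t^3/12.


Step 1: Calculate the second moment of area.
I = w * t^3 / 12 = 22 * 6^3 / 12 = 396.0 um^4
Step 2: Convert E to consistent units (1 GPa = 1000 uN/um^2).
E = 130 GPa = 130000 uN/um^2
Step 3: Calculate tip deflection.
delta = F * L^3 / (3 * E * I)
delta = 34.1 * 347^3 / (3 * 130000 * 396.0)
delta = 9.2254 um


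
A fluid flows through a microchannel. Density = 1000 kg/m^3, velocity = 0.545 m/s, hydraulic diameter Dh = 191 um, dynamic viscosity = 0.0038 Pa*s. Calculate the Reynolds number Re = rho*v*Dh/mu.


Step 1: Convert Dh to meters: Dh = 191e-6 m
Step 2: Re = rho * v * Dh / mu
Re = 1000 * 0.545 * 191e-6 / 0.0038
Re = 27.393


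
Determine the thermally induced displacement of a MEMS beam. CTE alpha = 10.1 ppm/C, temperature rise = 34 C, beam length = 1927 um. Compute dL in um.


Step 1: Convert CTE: alpha = 10.1 ppm/C = 10.1e-6 /C
Step 2: dL = 10.1e-6 * 34 * 1927
dL = 0.6617 um


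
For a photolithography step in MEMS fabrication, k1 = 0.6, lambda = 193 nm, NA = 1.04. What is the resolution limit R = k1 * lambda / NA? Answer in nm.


Step 1: Identify values: k1 = 0.6, lambda = 193 nm, NA = 1.04
Step 2: R = k1 * lambda / NA
R = 0.6 * 193 / 1.04
R = 111.3 nm


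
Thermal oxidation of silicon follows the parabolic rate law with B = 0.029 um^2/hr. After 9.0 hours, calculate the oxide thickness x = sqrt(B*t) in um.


Step 1: Compute B*t = 0.029 * 9.0 = 0.261
Step 2: x = sqrt(0.261)
x = 0.511 um


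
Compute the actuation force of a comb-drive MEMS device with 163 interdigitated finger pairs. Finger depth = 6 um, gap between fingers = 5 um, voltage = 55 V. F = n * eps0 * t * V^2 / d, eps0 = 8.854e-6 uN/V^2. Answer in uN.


Step 1: Parameters: n=163, eps0=8.854e-6 uN/V^2, t=6 um, V=55 V, d=5 um
Step 2: V^2 = 3025
Step 3: F = 163 * 8.854e-6 * 6 * 3025 / 5
F = 5.239 uN


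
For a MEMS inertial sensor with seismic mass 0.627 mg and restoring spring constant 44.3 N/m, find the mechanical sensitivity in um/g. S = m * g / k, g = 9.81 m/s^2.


Step 1: Convert mass: m = 0.627 mg = 6.27e-07 kg
Step 2: S = m * g / k = 6.27e-07 * 9.81 / 44.3
Step 3: S = 1.39e-07 m/g
Step 4: Convert to um/g: S = 0.139 um/g


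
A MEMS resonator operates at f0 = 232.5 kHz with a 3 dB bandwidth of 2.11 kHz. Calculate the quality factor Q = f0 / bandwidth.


Step 1: Q = f0 / bandwidth
Step 2: Q = 232.5 / 2.11
Q = 110.2


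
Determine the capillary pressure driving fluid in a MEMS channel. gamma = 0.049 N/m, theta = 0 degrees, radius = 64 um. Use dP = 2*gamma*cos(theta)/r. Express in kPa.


Step 1: cos(0 deg) = 1.0
Step 2: Convert r to m: r = 64e-6 m
Step 3: dP = 2 * 0.049 * 1.0 / 64e-6 = 1531.3 Pa
Step 4: Convert Pa to kPa (divide by 1000).
dP = 1.53 kPa


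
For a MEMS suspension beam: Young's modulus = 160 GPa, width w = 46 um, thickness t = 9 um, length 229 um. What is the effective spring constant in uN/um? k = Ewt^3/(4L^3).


Step 1: Convert E to consistent units (1 GPa = 1000 uN/um^2).
E = 160 GPa = 160000 uN/um^2
Step 2: Compute t^3 = 9^3 = 729
Step 3: Compute L^3 = 229^3 = 12008989
Step 4: k = 160000 * 46 * 729 / (4 * 12008989)
k = 111.6963 uN/um


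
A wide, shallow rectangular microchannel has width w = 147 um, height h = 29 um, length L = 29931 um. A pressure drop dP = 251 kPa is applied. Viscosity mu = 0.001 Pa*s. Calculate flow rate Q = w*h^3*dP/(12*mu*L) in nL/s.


Step 1: Convert all dimensions to SI (meters).
w = 147e-6 m, h = 29e-6 m, L = 29931e-6 m, dP = 251e3 Pa
Step 2: Q = w * h^3 * dP / (12 * mu * L)
Q = 147e-6 * (29e-6)^3 * 251e3 / (12 * 0.001 * 29931e-6) = 2.50543175e-09 m^3/s
Step 3: Convert Q from m^3/s to nL/s (1 m^3 = 1e12 nL, so multiply by 1e12).
Q = 2505.432 nL/s


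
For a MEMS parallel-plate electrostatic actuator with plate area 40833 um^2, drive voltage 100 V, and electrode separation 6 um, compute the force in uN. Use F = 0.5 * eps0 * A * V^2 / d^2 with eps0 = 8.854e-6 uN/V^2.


Step 1: Identify parameters.
eps0 = 8.854e-6 uN/V^2, A = 40833 um^2, V = 100 V, d = 6 um
Step 2: Compute V^2 = 100^2 = 10000
Step 3: Compute d^2 = 6^2 = 36
Step 4: F = 0.5 * 8.854e-6 * 40833 * 10000 / 36
F = 50.213 uN


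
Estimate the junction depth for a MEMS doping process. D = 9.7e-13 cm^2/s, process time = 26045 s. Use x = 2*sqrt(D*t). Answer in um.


Step 1: Compute D*t = 9.7e-13 * 26045 = 2.526365e-08 cm^2
Step 2: sqrt(D*t) = 1.58945e-04 cm
Step 3: x = 2 * 1.58945e-04 cm = 3.1789e-04 cm
Step 4: Convert to um (1 cm = 1e4 um): x = 3.179 um


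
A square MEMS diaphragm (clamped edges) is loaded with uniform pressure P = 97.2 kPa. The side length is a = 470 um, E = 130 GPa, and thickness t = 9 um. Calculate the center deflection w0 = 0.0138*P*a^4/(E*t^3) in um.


Step 1: Convert pressure to compatible units (E is in GPa, so P in GPa).
P = 97.2 kPa = 97.2e-6 GPa
Step 2: Compute numerator: 0.0138 * P * a^4.
a^4 = 470^4 = 48796810000
numerator = 0.0138 * 97.2e-6 * 48796810000 = 6.54541e+04
Step 3: Compute denominator: E * t^3 = 130 * 9^3 = 94770
Step 4: w0 = numerator / denominator = 6.54541e+04 / 94770 = 0.6907 um


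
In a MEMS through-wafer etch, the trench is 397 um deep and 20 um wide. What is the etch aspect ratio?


Step 1: AR = depth / width
Step 2: AR = 397 / 20
AR = 19.9


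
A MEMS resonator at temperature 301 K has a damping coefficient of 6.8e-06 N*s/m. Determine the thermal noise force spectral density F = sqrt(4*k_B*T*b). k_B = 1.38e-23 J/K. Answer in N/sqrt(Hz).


Step 1: Compute 4 * k_B * T * b
= 4 * 1.38e-23 * 301 * 6.8e-06
= 1.1298e-25 N^2/Hz
Step 2: F_noise = sqrt(1.1298e-25)
F_noise = 3.36e-13 N/sqrt(Hz)


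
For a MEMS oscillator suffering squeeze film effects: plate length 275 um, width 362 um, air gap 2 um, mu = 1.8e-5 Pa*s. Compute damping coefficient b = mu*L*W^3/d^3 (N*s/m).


Step 1: Convert to SI.
L = 275e-6 m, W = 362e-6 m, d = 2e-6 m
Step 2: W^3 = (362e-6)^3 = 4.74e-11 m^3
Step 3: d^3 = (2e-6)^3 = 8.00e-18 m^3
Step 4: b = 1.8e-5 * 275e-6 * 4.74e-11 / 8.00e-18
b = 2.94e-02 N*s/m


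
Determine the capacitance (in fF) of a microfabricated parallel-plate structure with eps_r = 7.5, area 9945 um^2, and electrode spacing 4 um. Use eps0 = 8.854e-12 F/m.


Step 1: Convert area to m^2: A = 9945e-12 m^2
Step 2: Convert gap to m: d = 4e-6 m
Step 3: C = eps0 * eps_r * A / d
C = 8.854e-12 * 7.5 * 9945e-12 / 4e-6
Step 4: Convert to fF (multiply by 1e15).
C = 165.1 fF


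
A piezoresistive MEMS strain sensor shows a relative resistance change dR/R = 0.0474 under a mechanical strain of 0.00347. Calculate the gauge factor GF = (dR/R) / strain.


Step 1: Identify values.
dR/R = 0.0474, strain = 0.00347
Step 2: GF = (dR/R) / strain = 0.0474 / 0.00347
GF = 13.7


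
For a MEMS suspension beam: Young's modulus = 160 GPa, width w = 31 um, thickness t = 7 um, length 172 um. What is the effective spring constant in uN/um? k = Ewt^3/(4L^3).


Step 1: Convert E to consistent units (1 GPa = 1000 uN/um^2).
E = 160 GPa = 160000 uN/um^2
Step 2: Compute t^3 = 7^3 = 343
Step 3: Compute L^3 = 172^3 = 5088448
Step 4: k = 160000 * 31 * 343 / (4 * 5088448)
k = 83.5854 uN/um


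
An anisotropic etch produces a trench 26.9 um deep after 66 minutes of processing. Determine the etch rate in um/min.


Step 1: Etch rate = depth / time
Step 2: rate = 26.9 / 66
rate = 0.408 um/min


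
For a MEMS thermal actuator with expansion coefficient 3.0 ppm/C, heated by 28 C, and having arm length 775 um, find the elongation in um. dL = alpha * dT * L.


Step 1: Convert CTE: alpha = 3.0 ppm/C = 3.0e-6 /C
Step 2: dL = 3.0e-6 * 28 * 775
dL = 0.0651 um


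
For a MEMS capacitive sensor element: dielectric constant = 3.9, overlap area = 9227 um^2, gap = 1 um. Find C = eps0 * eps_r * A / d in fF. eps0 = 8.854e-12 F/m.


Step 1: Convert area to m^2: A = 9227e-12 m^2
Step 2: Convert gap to m: d = 1e-6 m
Step 3: C = eps0 * eps_r * A / d
C = 8.854e-12 * 3.9 * 9227e-12 / 1e-6
Step 4: Convert to fF (multiply by 1e15).
C = 318.61 fF


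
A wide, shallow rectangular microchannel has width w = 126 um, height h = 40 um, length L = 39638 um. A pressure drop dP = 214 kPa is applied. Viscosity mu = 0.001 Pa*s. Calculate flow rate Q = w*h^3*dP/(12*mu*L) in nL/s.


Step 1: Convert all dimensions to SI (meters).
w = 126e-6 m, h = 40e-6 m, L = 39638e-6 m, dP = 214e3 Pa
Step 2: Q = w * h^3 * dP / (12 * mu * L)
Q = 126e-6 * (40e-6)^3 * 214e3 / (12 * 0.001 * 39638e-6) = 3.62803371e-09 m^3/s
Step 3: Convert Q from m^3/s to nL/s (1 m^3 = 1e12 nL, so multiply by 1e12).
Q = 3628.034 nL/s


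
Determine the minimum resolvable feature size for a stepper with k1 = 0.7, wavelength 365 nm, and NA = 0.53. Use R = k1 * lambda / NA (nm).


Step 1: Identify values: k1 = 0.7, lambda = 365 nm, NA = 0.53
Step 2: R = k1 * lambda / NA
R = 0.7 * 365 / 0.53
R = 482.1 nm


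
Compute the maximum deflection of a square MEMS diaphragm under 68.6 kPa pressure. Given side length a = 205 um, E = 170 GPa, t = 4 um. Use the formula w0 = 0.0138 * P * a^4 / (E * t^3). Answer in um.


Step 1: Convert pressure to compatible units (E is in GPa, so P in GPa).
P = 68.6 kPa = 68.6e-6 GPa
Step 2: Compute numerator: 0.0138 * P * a^4.
a^4 = 205^4 = 1766100625
numerator = 0.0138 * 68.6e-6 * 1766100625 = 1.67193e+03
Step 3: Compute denominator: E * t^3 = 170 * 4^3 = 10880
Step 4: w0 = numerator / denominator = 1.67193e+03 / 10880 = 0.1537 um


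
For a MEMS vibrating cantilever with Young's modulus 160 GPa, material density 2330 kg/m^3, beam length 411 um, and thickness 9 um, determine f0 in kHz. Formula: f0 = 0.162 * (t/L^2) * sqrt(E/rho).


Step 1: Convert units to SI.
t_SI = 9e-6 m, L_SI = 411e-6 m
Step 2: Calculate sqrt(E/rho).
sqrt(160e9 / 2330) = 8286.71 m/s
Step 3: Compute f0.
f0 = 0.162 * 9e-6 / (411e-6)^2 * 8286.71 = 71524.7 Hz = 71.52 kHz


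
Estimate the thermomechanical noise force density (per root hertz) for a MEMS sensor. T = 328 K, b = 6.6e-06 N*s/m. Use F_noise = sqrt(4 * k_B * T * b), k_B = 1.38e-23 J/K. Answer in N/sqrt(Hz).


Step 1: Compute 4 * k_B * T * b
= 4 * 1.38e-23 * 328 * 6.6e-06
= 1.1950e-25 N^2/Hz
Step 2: F_noise = sqrt(1.1950e-25)
F_noise = 3.46e-13 N/sqrt(Hz)


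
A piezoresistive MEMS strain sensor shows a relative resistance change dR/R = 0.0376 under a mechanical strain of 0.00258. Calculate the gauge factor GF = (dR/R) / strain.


Step 1: Identify values.
dR/R = 0.0376, strain = 0.00258
Step 2: GF = (dR/R) / strain = 0.0376 / 0.00258
GF = 14.6


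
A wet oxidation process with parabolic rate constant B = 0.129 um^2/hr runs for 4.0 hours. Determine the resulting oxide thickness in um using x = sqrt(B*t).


Step 1: Compute B*t = 0.129 * 4.0 = 0.516
Step 2: x = sqrt(0.516)
x = 0.718 um


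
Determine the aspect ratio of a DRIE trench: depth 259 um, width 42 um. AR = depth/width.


Step 1: AR = depth / width
Step 2: AR = 259 / 42
AR = 6.2


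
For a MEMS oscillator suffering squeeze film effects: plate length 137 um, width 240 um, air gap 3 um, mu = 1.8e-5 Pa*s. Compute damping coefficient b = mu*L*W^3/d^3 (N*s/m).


Step 1: Convert to SI.
L = 137e-6 m, W = 240e-6 m, d = 3e-6 m
Step 2: W^3 = (240e-6)^3 = 1.38e-11 m^3
Step 3: d^3 = (3e-6)^3 = 2.70e-17 m^3
Step 4: b = 1.8e-5 * 137e-6 * 1.38e-11 / 2.70e-17
b = 1.26e-03 N*s/m


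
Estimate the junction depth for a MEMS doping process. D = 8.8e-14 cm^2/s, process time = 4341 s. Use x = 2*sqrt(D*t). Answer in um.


Step 1: Compute D*t = 8.8e-14 * 4341 = 3.82008e-10 cm^2
Step 2: sqrt(D*t) = 1.9545e-05 cm
Step 3: x = 2 * 1.9545e-05 cm = 3.909e-05 cm
Step 4: Convert to um (1 cm = 1e4 um): x = 0.391 um


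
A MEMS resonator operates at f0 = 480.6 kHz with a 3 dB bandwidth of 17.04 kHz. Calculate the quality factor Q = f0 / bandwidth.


Step 1: Q = f0 / bandwidth
Step 2: Q = 480.6 / 17.04
Q = 28.2


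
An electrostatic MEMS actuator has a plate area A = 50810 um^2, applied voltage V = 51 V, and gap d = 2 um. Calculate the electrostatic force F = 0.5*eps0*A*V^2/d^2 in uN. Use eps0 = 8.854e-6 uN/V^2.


Step 1: Identify parameters.
eps0 = 8.854e-6 uN/V^2, A = 50810 um^2, V = 51 V, d = 2 um
Step 2: Compute V^2 = 51^2 = 2601
Step 3: Compute d^2 = 2^2 = 4
Step 4: F = 0.5 * 8.854e-6 * 50810 * 2601 / 4
F = 146.265 uN


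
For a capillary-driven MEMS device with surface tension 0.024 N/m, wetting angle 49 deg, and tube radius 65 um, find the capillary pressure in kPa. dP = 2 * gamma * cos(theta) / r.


Step 1: cos(49 deg) = 0.6561
Step 2: Convert r to m: r = 65e-6 m
Step 3: dP = 2 * 0.024 * 0.6561 / 65e-6 = 484.5 Pa
Step 4: Convert Pa to kPa (divide by 1000).
dP = 0.48 kPa


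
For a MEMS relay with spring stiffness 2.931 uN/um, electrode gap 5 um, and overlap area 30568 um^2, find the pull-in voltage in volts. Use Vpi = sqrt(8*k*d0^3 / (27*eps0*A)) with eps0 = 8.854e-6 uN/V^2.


Step 1: Compute numerator: 8 * k * d0^3 = 8 * 2.931 * 5^3 = 2931.0
Step 2: Compute denominator: 27 * eps0 * A = 27 * 8.854e-6 * 30568 = 7.307525
Step 3: Vpi = sqrt(2931.0 / 7.307525)
Vpi = 20.03 V


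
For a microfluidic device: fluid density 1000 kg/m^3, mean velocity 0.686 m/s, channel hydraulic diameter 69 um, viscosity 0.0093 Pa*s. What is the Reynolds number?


Step 1: Convert Dh to meters: Dh = 69e-6 m
Step 2: Re = rho * v * Dh / mu
Re = 1000 * 0.686 * 69e-6 / 0.0093
Re = 5.09


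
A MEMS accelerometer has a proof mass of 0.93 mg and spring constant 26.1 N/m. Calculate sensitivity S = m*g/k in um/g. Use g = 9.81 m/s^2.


Step 1: Convert mass: m = 0.93 mg = 9.30e-07 kg
Step 2: S = m * g / k = 9.30e-07 * 9.81 / 26.1
Step 3: S = 3.50e-07 m/g
Step 4: Convert to um/g: S = 0.35 um/g


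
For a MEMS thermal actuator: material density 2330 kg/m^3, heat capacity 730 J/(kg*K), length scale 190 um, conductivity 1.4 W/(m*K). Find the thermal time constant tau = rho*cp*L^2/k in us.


Step 1: Convert L to m: L = 190e-6 m
Step 2: L^2 = (190e-6)^2 = 3.61e-08 m^2
Step 3: tau = 2330 * 730 * 3.61e-08 / 1.4 = 4.385892143e-02 s
Step 4: Convert to microseconds (multiply by 1e6).
tau = 43858.921 us


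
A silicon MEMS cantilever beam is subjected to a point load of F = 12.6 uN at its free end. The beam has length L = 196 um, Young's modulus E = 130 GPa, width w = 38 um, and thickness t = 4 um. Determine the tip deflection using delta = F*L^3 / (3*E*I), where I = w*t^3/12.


Step 1: Calculate the second moment of area.
I = w * t^3 / 12 = 38 * 4^3 / 12 = 202.6667 um^4
Step 2: Convert E to consistent units (1 GPa = 1000 uN/um^2).
E = 130 GPa = 130000 uN/um^2
Step 3: Calculate tip deflection.
delta = F * L^3 / (3 * E * I)
delta = 12.6 * 196^3 / (3 * 130000 * 202.6667)
delta = 1.2003 um


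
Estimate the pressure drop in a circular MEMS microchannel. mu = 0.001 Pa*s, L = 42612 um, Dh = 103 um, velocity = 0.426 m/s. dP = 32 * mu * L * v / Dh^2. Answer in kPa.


Step 1: Convert to SI: L = 42612e-6 m, Dh = 103e-6 m
Step 2: dP = 32 * 0.001 * 42612e-6 * 0.426 / (103e-6)^2
Step 3: dP = 54754.15 Pa
Step 4: Convert to kPa: dP = 54.75 kPa


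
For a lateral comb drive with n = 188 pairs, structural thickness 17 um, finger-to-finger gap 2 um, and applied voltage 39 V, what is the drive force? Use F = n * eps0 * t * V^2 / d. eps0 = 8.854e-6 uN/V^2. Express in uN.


Step 1: Parameters: n=188, eps0=8.854e-6 uN/V^2, t=17 um, V=39 V, d=2 um
Step 2: V^2 = 1521
Step 3: F = 188 * 8.854e-6 * 17 * 1521 / 2
F = 21.52 uN


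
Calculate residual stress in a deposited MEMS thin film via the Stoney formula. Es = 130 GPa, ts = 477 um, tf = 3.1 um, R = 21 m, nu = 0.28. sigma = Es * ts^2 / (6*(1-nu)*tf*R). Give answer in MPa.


Step 1: Compute numerator: Es * ts^2 = 130 * 477^2 = 29578770 (GPa*um^2)
Step 2: Compute denominator (R in um): 6*(1-nu)*tf*R = 6*0.72*3.1*21e6 = 281232000.0 (um^2)
Step 3: sigma (GPa) = 29578770 / 281232000.0 = 1.05176e-01 GPa
Step 4: Convert to MPa (x1000): sigma = 105.2 MPa


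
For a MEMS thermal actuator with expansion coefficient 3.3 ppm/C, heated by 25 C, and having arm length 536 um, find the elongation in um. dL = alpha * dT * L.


Step 1: Convert CTE: alpha = 3.3 ppm/C = 3.3e-6 /C
Step 2: dL = 3.3e-6 * 25 * 536
dL = 0.0442 um


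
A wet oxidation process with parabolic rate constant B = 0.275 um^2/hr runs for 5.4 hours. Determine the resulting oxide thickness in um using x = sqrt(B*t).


Step 1: Compute B*t = 0.275 * 5.4 = 1.485
Step 2: x = sqrt(1.485)
x = 1.219 um


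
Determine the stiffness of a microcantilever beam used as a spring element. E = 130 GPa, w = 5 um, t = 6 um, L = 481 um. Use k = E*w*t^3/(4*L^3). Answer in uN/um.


Step 1: Convert E to consistent units (1 GPa = 1000 uN/um^2).
E = 130 GPa = 130000 uN/um^2
Step 2: Compute t^3 = 6^3 = 216
Step 3: Compute L^3 = 481^3 = 111284641
Step 4: k = 130000 * 5 * 216 / (4 * 111284641)
k = 0.3154 uN/um


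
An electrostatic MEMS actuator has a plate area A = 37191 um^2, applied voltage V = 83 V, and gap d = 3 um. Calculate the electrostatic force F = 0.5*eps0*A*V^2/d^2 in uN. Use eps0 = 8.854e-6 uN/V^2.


Step 1: Identify parameters.
eps0 = 8.854e-6 uN/V^2, A = 37191 um^2, V = 83 V, d = 3 um
Step 2: Compute V^2 = 83^2 = 6889
Step 3: Compute d^2 = 3^2 = 9
Step 4: F = 0.5 * 8.854e-6 * 37191 * 6889 / 9
F = 126.026 uN


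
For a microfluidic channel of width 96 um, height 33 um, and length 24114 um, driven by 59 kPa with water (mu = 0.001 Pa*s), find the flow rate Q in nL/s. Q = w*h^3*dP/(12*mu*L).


Step 1: Convert all dimensions to SI (meters).
w = 96e-6 m, h = 33e-6 m, L = 24114e-6 m, dP = 59e3 Pa
Step 2: Q = w * h^3 * dP / (12 * mu * L)
Q = 96e-6 * (33e-6)^3 * 59e3 / (12 * 0.001 * 24114e-6) = 7.034198e-10 m^3/s
Step 3: Convert Q from m^3/s to nL/s (1 m^3 = 1e12 nL, so multiply by 1e12).
Q = 703.42 nL/s


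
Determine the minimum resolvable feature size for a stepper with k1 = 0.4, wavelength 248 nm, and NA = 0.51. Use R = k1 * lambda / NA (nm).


Step 1: Identify values: k1 = 0.4, lambda = 248 nm, NA = 0.51
Step 2: R = k1 * lambda / NA
R = 0.4 * 248 / 0.51
R = 194.5 nm


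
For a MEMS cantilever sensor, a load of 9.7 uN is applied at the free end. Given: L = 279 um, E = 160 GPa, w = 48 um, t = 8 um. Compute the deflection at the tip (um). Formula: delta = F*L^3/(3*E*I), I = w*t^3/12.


Step 1: Calculate the second moment of area.
I = w * t^3 / 12 = 48 * 8^3 / 12 = 2048.0 um^4
Step 2: Convert E to consistent units (1 GPa = 1000 uN/um^2).
E = 160 GPa = 160000 uN/um^2
Step 3: Calculate tip deflection.
delta = F * L^3 / (3 * E * I)
delta = 9.7 * 279^3 / (3 * 160000 * 2048.0)
delta = 0.2143 um


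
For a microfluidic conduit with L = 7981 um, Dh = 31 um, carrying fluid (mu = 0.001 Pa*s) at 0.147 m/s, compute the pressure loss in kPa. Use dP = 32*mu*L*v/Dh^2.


Step 1: Convert to SI: L = 7981e-6 m, Dh = 31e-6 m
Step 2: dP = 32 * 0.001 * 7981e-6 * 0.147 / (31e-6)^2
Step 3: dP = 39066.21 Pa
Step 4: Convert to kPa: dP = 39.07 kPa


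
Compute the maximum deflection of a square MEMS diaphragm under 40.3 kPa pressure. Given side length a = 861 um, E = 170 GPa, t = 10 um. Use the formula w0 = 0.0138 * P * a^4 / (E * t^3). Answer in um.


Step 1: Convert pressure to compatible units (E is in GPa, so P in GPa).
P = 40.3 kPa = 40.3e-6 GPa
Step 2: Compute numerator: 0.0138 * P * a^4.
a^4 = 861^4 = 549556825041
numerator = 0.0138 * 40.3e-6 * 549556825041 = 3.056305e+05
Step 3: Compute denominator: E * t^3 = 170 * 10^3 = 170000
Step 4: w0 = numerator / denominator = 3.056305e+05 / 170000 = 1.7978 um


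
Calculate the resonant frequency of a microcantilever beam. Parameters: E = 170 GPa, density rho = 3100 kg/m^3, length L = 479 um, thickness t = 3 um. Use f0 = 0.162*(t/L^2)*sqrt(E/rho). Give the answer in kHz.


Step 1: Convert units to SI.
t_SI = 3e-6 m, L_SI = 479e-6 m
Step 2: Calculate sqrt(E/rho).
sqrt(170e9 / 3100) = 7405.32 m/s
Step 3: Compute f0.
f0 = 0.162 * 3e-6 / (479e-6)^2 * 7405.32 = 15685.9 Hz = 15.69 kHz


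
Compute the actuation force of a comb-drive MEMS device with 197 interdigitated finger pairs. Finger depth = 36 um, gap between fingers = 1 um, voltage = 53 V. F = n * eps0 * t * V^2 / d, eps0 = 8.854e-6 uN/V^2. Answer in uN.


Step 1: Parameters: n=197, eps0=8.854e-6 uN/V^2, t=36 um, V=53 V, d=1 um
Step 2: V^2 = 2809
Step 3: F = 197 * 8.854e-6 * 36 * 2809 / 1
F = 176.384 uN


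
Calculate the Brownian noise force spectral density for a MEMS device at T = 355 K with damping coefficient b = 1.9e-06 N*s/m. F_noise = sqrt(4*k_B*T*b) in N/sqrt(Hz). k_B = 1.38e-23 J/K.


Step 1: Compute 4 * k_B * T * b
= 4 * 1.38e-23 * 355 * 1.9e-06
= 3.7232e-26 N^2/Hz
Step 2: F_noise = sqrt(3.7232e-26)
F_noise = 1.93e-13 N/sqrt(Hz)


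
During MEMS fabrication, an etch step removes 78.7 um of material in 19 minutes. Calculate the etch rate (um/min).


Step 1: Etch rate = depth / time
Step 2: rate = 78.7 / 19
rate = 4.142 um/min


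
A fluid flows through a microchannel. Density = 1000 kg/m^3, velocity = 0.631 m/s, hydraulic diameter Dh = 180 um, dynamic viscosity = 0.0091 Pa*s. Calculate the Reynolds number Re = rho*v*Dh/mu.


Step 1: Convert Dh to meters: Dh = 180e-6 m
Step 2: Re = rho * v * Dh / mu
Re = 1000 * 0.631 * 180e-6 / 0.0091
Re = 12.481


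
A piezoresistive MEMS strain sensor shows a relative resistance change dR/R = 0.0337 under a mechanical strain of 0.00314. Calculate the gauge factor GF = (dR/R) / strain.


Step 1: Identify values.
dR/R = 0.0337, strain = 0.00314
Step 2: GF = (dR/R) / strain = 0.0337 / 0.00314
GF = 10.7


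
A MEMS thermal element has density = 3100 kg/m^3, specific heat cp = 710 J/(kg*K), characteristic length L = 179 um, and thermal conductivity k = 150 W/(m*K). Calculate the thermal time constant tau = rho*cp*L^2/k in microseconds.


Step 1: Convert L to m: L = 179e-6 m
Step 2: L^2 = (179e-6)^2 = 3.2041e-08 m^2
Step 3: tau = 3100 * 710 * 3.2041e-08 / 150 = 4.7014827e-04 s
Step 4: Convert to microseconds (multiply by 1e6).
tau = 470.148 us


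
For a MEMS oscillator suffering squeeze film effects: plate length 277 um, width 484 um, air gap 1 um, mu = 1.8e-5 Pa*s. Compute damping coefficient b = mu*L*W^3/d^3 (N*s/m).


Step 1: Convert to SI.
L = 277e-6 m, W = 484e-6 m, d = 1e-6 m
Step 2: W^3 = (484e-6)^3 = 1.13e-10 m^3
Step 3: d^3 = (1e-6)^3 = 1.00e-18 m^3
Step 4: b = 1.8e-5 * 277e-6 * 1.13e-10 / 1.00e-18
b = 5.65e-01 N*s/m


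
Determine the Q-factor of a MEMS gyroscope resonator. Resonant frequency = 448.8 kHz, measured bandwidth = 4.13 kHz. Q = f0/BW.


Step 1: Q = f0 / bandwidth
Step 2: Q = 448.8 / 4.13
Q = 108.7


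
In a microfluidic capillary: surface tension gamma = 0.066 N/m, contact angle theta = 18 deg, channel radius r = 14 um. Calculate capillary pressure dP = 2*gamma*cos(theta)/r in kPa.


Step 1: cos(18 deg) = 0.9511
Step 2: Convert r to m: r = 14e-6 m
Step 3: dP = 2 * 0.066 * 0.9511 / 14e-6 = 8967.5 Pa
Step 4: Convert Pa to kPa (divide by 1000).
dP = 8.97 kPa


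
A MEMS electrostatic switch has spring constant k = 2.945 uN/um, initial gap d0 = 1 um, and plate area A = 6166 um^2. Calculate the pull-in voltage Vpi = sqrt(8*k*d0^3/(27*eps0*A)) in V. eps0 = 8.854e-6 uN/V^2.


Step 1: Compute numerator: 8 * k * d0^3 = 8 * 2.945 * 1^3 = 23.56
Step 2: Compute denominator: 27 * eps0 * A = 27 * 8.854e-6 * 6166 = 1.474032
Step 3: Vpi = sqrt(23.56 / 1.474032)
Vpi = 4.0 V


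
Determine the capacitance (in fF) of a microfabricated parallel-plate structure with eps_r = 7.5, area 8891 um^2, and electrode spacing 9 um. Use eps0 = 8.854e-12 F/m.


Step 1: Convert area to m^2: A = 8891e-12 m^2
Step 2: Convert gap to m: d = 9e-6 m
Step 3: C = eps0 * eps_r * A / d
C = 8.854e-12 * 7.5 * 8891e-12 / 9e-6
Step 4: Convert to fF (multiply by 1e15).
C = 65.6 fF


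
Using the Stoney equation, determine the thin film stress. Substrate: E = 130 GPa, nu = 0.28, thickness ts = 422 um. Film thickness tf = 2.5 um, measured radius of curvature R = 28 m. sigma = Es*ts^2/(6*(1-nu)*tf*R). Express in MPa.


Step 1: Compute numerator: Es * ts^2 = 130 * 422^2 = 23150920 (GPa*um^2)
Step 2: Compute denominator (R in um): 6*(1-nu)*tf*R = 6*0.72*2.5*28e6 = 302400000.0 (um^2)
Step 3: sigma (GPa) = 23150920 / 302400000.0 = 7.6557e-02 GPa
Step 4: Convert to MPa (x1000): sigma = 76.6 MPa
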